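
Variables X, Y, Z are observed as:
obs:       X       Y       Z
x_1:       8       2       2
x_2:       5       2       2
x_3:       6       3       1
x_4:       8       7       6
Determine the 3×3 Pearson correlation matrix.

Step 1 — column means:
  mean(X) = (8 + 5 + 6 + 8) / 4 = 27/4 = 6.75
  mean(Y) = (2 + 2 + 3 + 7) / 4 = 14/4 = 3.5
  mean(Z) = (2 + 2 + 1 + 6) / 4 = 11/4 = 2.75

Step 2 — sample variances and covariances s[i,j] = (1/(n-1)) · Σ_k (x_{k,i} - mean_i) · (x_{k,j} - mean_j), with n-1 = 3:
  s[X,X] = ((1.25)·(1.25) + (-1.75)·(-1.75) + (-0.75)·(-0.75) + (1.25)·(1.25)) / 3 = 6.75/3 = 2.25
  s[X,Y] = ((1.25)·(-1.5) + (-1.75)·(-1.5) + (-0.75)·(-0.5) + (1.25)·(3.5)) / 3 = 5.5/3 = 1.8333
  s[X,Z] = ((1.25)·(-0.75) + (-1.75)·(-0.75) + (-0.75)·(-1.75) + (1.25)·(3.25)) / 3 = 5.75/3 = 1.9167
  s[Y,Y] = ((-1.5)·(-1.5) + (-1.5)·(-1.5) + (-0.5)·(-0.5) + (3.5)·(3.5)) / 3 = 17/3 = 5.6667
  s[Y,Z] = ((-1.5)·(-0.75) + (-1.5)·(-0.75) + (-0.5)·(-1.75) + (3.5)·(3.25)) / 3 = 14.5/3 = 4.8333
  s[Z,Z] = ((-0.75)·(-0.75) + (-0.75)·(-0.75) + (-1.75)·(-1.75) + (3.25)·(3.25)) / 3 = 14.75/3 = 4.9167
  Sample standard deviations s_i = √(s[i,i]):
  s(X) = √(2.25) = 1.5
  s(Y) = √(5.6667) = 2.3805
  s(Z) = √(4.9167) = 2.2174

Step 3 — r_{ij} = s_{ij} / (s_i · s_j):
  r[X,X] = 1 (diagonal).
  r[X,Y] = 1.8333 / (1.5 · 2.3805) = 1.8333 / 3.5707 = 0.5134
  r[X,Z] = 1.9167 / (1.5 · 2.2174) = 1.9167 / 3.326 = 0.5763
  r[Y,Y] = 1 (diagonal).
  r[Y,Z] = 4.8333 / (2.3805 · 2.2174) = 4.8333 / 5.2784 = 0.9157
  r[Z,Z] = 1 (diagonal).

R is symmetric with unit diagonal. Assembling:

R = [[1, 0.5134, 0.5763],
 [0.5134, 1, 0.9157],
 [0.5763, 0.9157, 1]]


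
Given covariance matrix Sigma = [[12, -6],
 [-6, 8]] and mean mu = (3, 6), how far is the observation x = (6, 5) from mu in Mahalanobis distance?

Step 1 — centre the observation: (x - mu) = (3, -1).

Step 2 — invert Sigma. det(Sigma) = 12·8 - (-6)² = 60.
  Sigma^{-1} = (1/det) · [[d, -b], [-b, a]] = [[0.1333, 0.1],
 [0.1, 0.2]].

Step 3 — form the quadratic (x - mu)^T · Sigma^{-1} · (x - mu):
  Sigma^{-1} · (x - mu) = (0.3, 0.1).
  (x - mu)^T · [Sigma^{-1} · (x - mu)] = (3)·(0.3) + (-1)·(0.1) = 0.8.

Step 4 — take square root: d = √(0.8) ≈ 0.8944.

d(x, mu) = √(0.8) ≈ 0.8944


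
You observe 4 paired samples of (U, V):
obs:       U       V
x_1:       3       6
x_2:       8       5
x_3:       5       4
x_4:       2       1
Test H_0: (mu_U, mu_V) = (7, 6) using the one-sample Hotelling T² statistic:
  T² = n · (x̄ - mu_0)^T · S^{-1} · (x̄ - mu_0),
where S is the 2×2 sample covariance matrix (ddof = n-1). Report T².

Step 1 — sample mean vector:
  mean(U) = (3 + 8 + 5 + 2) / 4 = 18/4 = 4.5
  mean(V) = (6 + 5 + 4 + 1) / 4 = 16/4 = 4
  x̄ = (4.5, 4),  deviation x̄ - mu_0 = (4.5, 4) - (7, 6) = (-2.5, -2).

Step 2 — sample covariance matrix, S[i,j] = (1/(n-1)) · Σ_k (x_{k,i} - mean_i) · (x_{k,j} - mean_j), divisor n-1 = 3:
  S[U,U] = ((-1.5)·(-1.5) + (3.5)·(3.5) + (0.5)·(0.5) + (-2.5)·(-2.5)) / 3 = 21/3 = 7
  S[U,V] = ((-1.5)·(2) + (3.5)·(1) + (0.5)·(0) + (-2.5)·(-3)) / 3 = 8/3 = 2.6667
  S[V,V] = ((2)·(2) + (1)·(1) + (0)·(0) + (-3)·(-3)) / 3 = 14/3 = 4.6667
  S = [[7, 2.6667],
 [2.6667, 4.6667]].

Step 3 — invert S. det(S) = 7·4.6667 - (2.6667)² = 25.5556.
  S^{-1} = (1/det) · [[d, -b], [-b, a]] = [[0.1826, -0.1043],
 [-0.1043, 0.2739]].

Step 4 — quadratic form (x̄ - mu_0)^T · S^{-1} · (x̄ - mu_0):
  S^{-1} · (x̄ - mu_0) = (-0.2478, -0.287),
  (x̄ - mu_0)^T · [...] = (-2.5)·(-0.2478) + (-2)·(-0.287) = 1.1935.

Step 5 — scale by n: T² = 4 · 1.1935 = 4.7739.

T² ≈ 4.7739


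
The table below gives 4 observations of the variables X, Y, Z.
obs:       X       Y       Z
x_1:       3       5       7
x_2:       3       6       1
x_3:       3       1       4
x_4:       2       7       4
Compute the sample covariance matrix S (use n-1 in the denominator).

Step 1 — column means:
  mean(X) = (3 + 3 + 3 + 2) / 4 = 11/4 = 2.75
  mean(Y) = (5 + 6 + 1 + 7) / 4 = 19/4 = 4.75
  mean(Z) = (7 + 1 + 4 + 4) / 4 = 16/4 = 4

Step 2 — sample covariance S[i,j] = (1/(n-1)) · Σ_k (x_{k,i} - mean_i) · (x_{k,j} - mean_j), with n-1 = 3.
  S[X,X] = ((0.25)·(0.25) + (0.25)·(0.25) + (0.25)·(0.25) + (-0.75)·(-0.75)) / 3 = 0.75/3 = 0.25
  S[X,Y] = ((0.25)·(0.25) + (0.25)·(1.25) + (0.25)·(-3.75) + (-0.75)·(2.25)) / 3 = -2.25/3 = -0.75
  S[X,Z] = ((0.25)·(3) + (0.25)·(-3) + (0.25)·(0) + (-0.75)·(0)) / 3 = 0/3 = 0
  S[Y,Y] = ((0.25)·(0.25) + (1.25)·(1.25) + (-3.75)·(-3.75) + (2.25)·(2.25)) / 3 = 20.75/3 = 6.9167
  S[Y,Z] = ((0.25)·(3) + (1.25)·(-3) + (-3.75)·(0) + (2.25)·(0)) / 3 = -3/3 = -1
  S[Z,Z] = ((3)·(3) + (-3)·(-3) + (0)·(0) + (0)·(0)) / 3 = 18/3 = 6

S is symmetric (S[j,i] = S[i,j]). Assembling:

S = [[0.25, -0.75, 0],
 [-0.75, 6.9167, -1],
 [0, -1, 6]]


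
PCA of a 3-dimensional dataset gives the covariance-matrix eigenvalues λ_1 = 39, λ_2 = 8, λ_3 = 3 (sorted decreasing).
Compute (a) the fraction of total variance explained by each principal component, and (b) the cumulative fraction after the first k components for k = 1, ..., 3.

Step 1 — total variance = trace(Sigma) = Σ λ_i = 39 + 8 + 3 = 50.

Step 2 — fraction explained by component i = λ_i / Σ λ:
  PC1: 39/50 = 0.78
  PC2: 8/50 = 0.16
  PC3: 3/50 = 0.06

Step 3 — cumulative fraction after k components = (λ_1 + ... + λ_k) / Σ λ:
  k = 1: 39/50 = 0.78
  k = 2: (39 + 8)/50 = 47/50 = 0.94
  k = 3: (39 + 8 + 3)/50 = 50/50 = 1

Summary (fraction, with percent):

explained: PC1 0.78 (78%), PC2 0.16 (16%), PC3 0.06 (6%);  cumulative: 0.78, 0.94, 1


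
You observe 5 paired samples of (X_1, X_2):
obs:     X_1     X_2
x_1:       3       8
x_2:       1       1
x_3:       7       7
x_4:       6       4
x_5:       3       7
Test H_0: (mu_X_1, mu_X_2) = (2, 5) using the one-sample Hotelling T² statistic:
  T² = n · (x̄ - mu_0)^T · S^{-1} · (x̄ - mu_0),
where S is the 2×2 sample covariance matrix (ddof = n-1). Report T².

Step 1 — sample mean vector:
  mean(X_1) = (3 + 1 + 7 + 6 + 3) / 5 = 20/5 = 4
  mean(X_2) = (8 + 1 + 7 + 4 + 7) / 5 = 27/5 = 5.4
  x̄ = (4, 5.4),  deviation x̄ - mu_0 = (4, 5.4) - (2, 5) = (2, 0.4).

Step 2 — sample covariance matrix, S[i,j] = (1/(n-1)) · Σ_k (x_{k,i} - mean_i) · (x_{k,j} - mean_j), divisor n-1 = 4:
  S[X_1,X_1] = ((-1)·(-1) + (-3)·(-3) + (3)·(3) + (2)·(2) + (-1)·(-1)) / 4 = 24/4 = 6
  S[X_1,X_2] = ((-1)·(2.6) + (-3)·(-4.4) + (3)·(1.6) + (2)·(-1.4) + (-1)·(1.6)) / 4 = 11/4 = 2.75
  S[X_2,X_2] = ((2.6)·(2.6) + (-4.4)·(-4.4) + (1.6)·(1.6) + (-1.4)·(-1.4) + (1.6)·(1.6)) / 4 = 33.2/4 = 8.3
  S = [[6, 2.75],
 [2.75, 8.3]].

Step 3 — invert S. det(S) = 6·8.3 - (2.75)² = 42.2375.
  S^{-1} = (1/det) · [[d, -b], [-b, a]] = [[0.1965, -0.0651],
 [-0.0651, 0.1421]].

Step 4 — quadratic form (x̄ - mu_0)^T · S^{-1} · (x̄ - mu_0):
  S^{-1} · (x̄ - mu_0) = (0.367, -0.0734),
  (x̄ - mu_0)^T · [...] = (2)·(0.367) + (0.4)·(-0.0734) = 0.7046.

Step 5 — scale by n: T² = 5 · 0.7046 = 3.5229.

T² ≈ 3.5229


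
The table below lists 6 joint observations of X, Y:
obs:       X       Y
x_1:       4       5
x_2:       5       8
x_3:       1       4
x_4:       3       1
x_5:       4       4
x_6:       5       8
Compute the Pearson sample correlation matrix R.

Step 1 — column means:
  mean(X) = (4 + 5 + 1 + 3 + 4 + 5) / 6 = 22/6 = 3.6667
  mean(Y) = (5 + 8 + 4 + 1 + 4 + 8) / 6 = 30/6 = 5

Step 2 — sample variances and covariances s[i,j] = (1/(n-1)) · Σ_k (x_{k,i} - mean_i) · (x_{k,j} - mean_j), with n-1 = 5:
  s[X,X] = ((0.3333)·(0.3333) + (1.3333)·(1.3333) + (-2.6667)·(-2.6667) + (-0.6667)·(-0.6667) + (0.3333)·(0.3333) + (1.3333)·(1.3333)) / 5 = 11.3333/5 = 2.2667
  s[X,Y] = ((0.3333)·(0) + (1.3333)·(3) + (-2.6667)·(-1) + (-0.6667)·(-4) + (0.3333)·(-1) + (1.3333)·(3)) / 5 = 13/5 = 2.6
  s[Y,Y] = ((0)·(0) + (3)·(3) + (-1)·(-1) + (-4)·(-4) + (-1)·(-1) + (3)·(3)) / 5 = 36/5 = 7.2
  Sample standard deviations s_i = √(s[i,i]):
  s(X) = √(2.2667) = 1.5055
  s(Y) = √(7.2) = 2.6833

Step 3 — r_{ij} = s_{ij} / (s_i · s_j):
  r[X,X] = 1 (diagonal).
  r[X,Y] = 2.6 / (1.5055 · 2.6833) = 2.6 / 4.0398 = 0.6436
  r[Y,Y] = 1 (diagonal).

R is symmetric with unit diagonal. Assembling:

R = [[1, 0.6436],
 [0.6436, 1]]


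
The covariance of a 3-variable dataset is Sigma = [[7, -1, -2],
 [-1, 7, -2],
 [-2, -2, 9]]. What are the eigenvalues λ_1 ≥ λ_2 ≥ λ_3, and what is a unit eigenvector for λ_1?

Step 1 — characteristic polynomial p(λ) = det(λI - Sigma) = λ³ - tr·λ² + c_1·λ - det, where tr = trace, c_1 = sum of the principal 2×2 minors, det = det(Sigma):
  tr = 7 + 7 + 9 = 23,
  c_1 = (7·7 - (-1)²) + (7·9 - (-2)²) + (7·9 - (-2)²) = 48 + 59 + 59 = 166,
  det = 7·(7·9 - (-2)²) - (-1)·((-1)·9 - (-2)·(-2)) + (-2)·((-1)·(-2) - 7·(-2)) = 7·(59) - (-1)·(-13) + (-2)·(16) = 368.
  So p(λ) = λ³ - 23λ² + 166λ - 368.
Step 2 — look for an integer root (rational root theorem: any rational root is an integer divisor of 368). Testing λ = 8:
  p(8) = 512 - 1472 + 1328 - 368 = 0  ✓
  Dividing out (λ - 8): p(λ) = (λ - 8)(λ² - 15λ + 46).
Step 3 — remaining eigenvalues from the quadratic λ² - 15λ + 46 = 0:
  Δ = 15² - 4·46 = 225 - 184 = 41,  λ = (15 ± √41)/2 = (15 ± 6.4031)/2 ≈ 10.7016 or 4.2984.
  Sorted: λ_1 = 10.7016,  λ_2 = 8,  λ_3 = 4.2984  (check: sum = 23 = tr ✓).

Step 4 — unit eigenvector for λ_1 ≈ 10.7016: v spans the null space of (Sigma - λ_1 I), whose rows are
  r_1 = (-3.7016, -1, -2),  r_2 = (-1, -3.7016, -2),  r_3 = (-2, -2, -1.7016).
  v is orthogonal to every row, so take v ∝ r_1 × r_2 = ((-1)·(-2) - (-2)·(-3.7016), (-2)·(-1) - (-3.7016)·(-2), (-3.7016)·(-3.7016) - (-1)·(-1)) ≈ (-5.4031, -5.4031, 12.7016).
  Rescale (multiply by -1 so the first nonzero entry is positive): u = (5.4031, 5.4031, -12.7016).
  ||u|| = √((5.4031)² + (5.4031)² + (-12.7016)²) = √(219.7172) ≈ 14.8229,  v_1 = u/||u|| ≈ (0.3645, 0.3645, -0.8569) (||v_1|| = 1).

λ_1 = 10.7016,  λ_2 = 8,  λ_3 = 4.2984;  v_1 ≈ (0.3645, 0.3645, -0.8569)


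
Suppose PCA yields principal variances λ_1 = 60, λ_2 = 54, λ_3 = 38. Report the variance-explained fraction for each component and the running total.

Step 1 — total variance = trace(Sigma) = Σ λ_i = 60 + 54 + 38 = 152.

Step 2 — fraction explained by component i = λ_i / Σ λ:
  PC1: 60/152 = 0.3947
  PC2: 54/152 = 0.3553
  PC3: 38/152 = 0.25

Step 3 — cumulative fraction after k components = (λ_1 + ... + λ_k) / Σ λ:
  k = 1: 60/152 = 0.3947
  k = 2: (60 + 54)/152 = 114/152 = 0.75
  k = 3: (60 + 54 + 38)/152 = 152/152 = 1

Summary (fraction, with percent):

explained: PC1 0.3947 (39.47%), PC2 0.3553 (35.53%), PC3 0.25 (25%);  cumulative: 0.3947, 0.75, 1


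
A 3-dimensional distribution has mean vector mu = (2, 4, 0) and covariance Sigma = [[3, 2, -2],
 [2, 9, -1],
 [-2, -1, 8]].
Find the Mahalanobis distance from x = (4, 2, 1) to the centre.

Step 1 — centre the observation: (x - mu) = (2, -2, 1).

Step 2 — invert Sigma (cofactor / det for 3×3, or solve directly):
  Sigma^{-1} = [[0.4641, -0.0915, 0.1046],
 [-0.0915, 0.1307, -0.0065],
 [0.1046, -0.0065, 0.1503]].

Step 3 — form the quadratic (x - mu)^T · Sigma^{-1} · (x - mu):
  Sigma^{-1} · (x - mu) = (1.2157, -0.451, 0.3725).
  (x - mu)^T · [Sigma^{-1} · (x - mu)] = (2)·(1.2157) + (-2)·(-0.451) + (1)·(0.3725) = 3.7059.

Step 4 — take square root: d = √(3.7059) ≈ 1.9251.

d(x, mu) = √(3.7059) ≈ 1.9251


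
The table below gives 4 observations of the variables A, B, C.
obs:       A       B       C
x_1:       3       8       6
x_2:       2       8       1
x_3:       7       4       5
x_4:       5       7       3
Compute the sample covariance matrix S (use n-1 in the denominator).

Step 1 — column means:
  mean(A) = (3 + 2 + 7 + 5) / 4 = 17/4 = 4.25
  mean(B) = (8 + 8 + 4 + 7) / 4 = 27/4 = 6.75
  mean(C) = (6 + 1 + 5 + 3) / 4 = 15/4 = 3.75

Step 2 — sample covariance S[i,j] = (1/(n-1)) · Σ_k (x_{k,i} - mean_i) · (x_{k,j} - mean_j), with n-1 = 3.
  S[A,A] = ((-1.25)·(-1.25) + (-2.25)·(-2.25) + (2.75)·(2.75) + (0.75)·(0.75)) / 3 = 14.75/3 = 4.9167
  S[A,B] = ((-1.25)·(1.25) + (-2.25)·(1.25) + (2.75)·(-2.75) + (0.75)·(0.25)) / 3 = -11.75/3 = -3.9167
  S[A,C] = ((-1.25)·(2.25) + (-2.25)·(-2.75) + (2.75)·(1.25) + (0.75)·(-0.75)) / 3 = 6.25/3 = 2.0833
  S[B,B] = ((1.25)·(1.25) + (1.25)·(1.25) + (-2.75)·(-2.75) + (0.25)·(0.25)) / 3 = 10.75/3 = 3.5833
  S[B,C] = ((1.25)·(2.25) + (1.25)·(-2.75) + (-2.75)·(1.25) + (0.25)·(-0.75)) / 3 = -4.25/3 = -1.4167
  S[C,C] = ((2.25)·(2.25) + (-2.75)·(-2.75) + (1.25)·(1.25) + (-0.75)·(-0.75)) / 3 = 14.75/3 = 4.9167

S is symmetric (S[j,i] = S[i,j]). Assembling:

S = [[4.9167, -3.9167, 2.0833],
 [-3.9167, 3.5833, -1.4167],
 [2.0833, -1.4167, 4.9167]]


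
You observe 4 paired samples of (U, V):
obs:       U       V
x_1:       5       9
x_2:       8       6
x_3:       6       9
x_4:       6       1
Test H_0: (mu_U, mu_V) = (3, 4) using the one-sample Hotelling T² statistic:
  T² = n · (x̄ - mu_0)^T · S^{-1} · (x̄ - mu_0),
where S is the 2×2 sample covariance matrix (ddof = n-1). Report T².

Step 1 — sample mean vector:
  mean(U) = (5 + 8 + 6 + 6) / 4 = 25/4 = 6.25
  mean(V) = (9 + 6 + 9 + 1) / 4 = 25/4 = 6.25
  x̄ = (6.25, 6.25),  deviation x̄ - mu_0 = (6.25, 6.25) - (3, 4) = (3.25, 2.25).

Step 2 — sample covariance matrix, S[i,j] = (1/(n-1)) · Σ_k (x_{k,i} - mean_i) · (x_{k,j} - mean_j), divisor n-1 = 3:
  S[U,U] = ((-1.25)·(-1.25) + (1.75)·(1.75) + (-0.25)·(-0.25) + (-0.25)·(-0.25)) / 3 = 4.75/3 = 1.5833
  S[U,V] = ((-1.25)·(2.75) + (1.75)·(-0.25) + (-0.25)·(2.75) + (-0.25)·(-5.25)) / 3 = -3.25/3 = -1.0833
  S[V,V] = ((2.75)·(2.75) + (-0.25)·(-0.25) + (2.75)·(2.75) + (-5.25)·(-5.25)) / 3 = 42.75/3 = 14.25
  S = [[1.5833, -1.0833],
 [-1.0833, 14.25]].

Step 3 — invert S. det(S) = 1.5833·14.25 - (-1.0833)² = 21.3889.
  S^{-1} = (1/det) · [[d, -b], [-b, a]] = [[0.6662, 0.0506],
 [0.0506, 0.074]].

Step 4 — quadratic form (x̄ - mu_0)^T · S^{-1} · (x̄ - mu_0):
  S^{-1} · (x̄ - mu_0) = (2.2792, 0.3312),
  (x̄ - mu_0)^T · [...] = (3.25)·(2.2792) + (2.25)·(0.3312) = 8.1526.

Step 5 — scale by n: T² = 4 · 8.1526 = 32.6104.

T² ≈ 32.6104


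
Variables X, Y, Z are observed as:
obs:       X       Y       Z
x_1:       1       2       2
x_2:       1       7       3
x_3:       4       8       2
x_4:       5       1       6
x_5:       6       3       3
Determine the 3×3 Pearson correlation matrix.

Step 1 — column means:
  mean(X) = (1 + 1 + 4 + 5 + 6) / 5 = 17/5 = 3.4
  mean(Y) = (2 + 7 + 8 + 1 + 3) / 5 = 21/5 = 4.2
  mean(Z) = (2 + 3 + 2 + 6 + 3) / 5 = 16/5 = 3.2

Step 2 — sample variances and covariances s[i,j] = (1/(n-1)) · Σ_k (x_{k,i} - mean_i) · (x_{k,j} - mean_j), with n-1 = 4:
  s[X,X] = ((-2.4)·(-2.4) + (-2.4)·(-2.4) + (0.6)·(0.6) + (1.6)·(1.6) + (2.6)·(2.6)) / 4 = 21.2/4 = 5.3
  s[X,Y] = ((-2.4)·(-2.2) + (-2.4)·(2.8) + (0.6)·(3.8) + (1.6)·(-3.2) + (2.6)·(-1.2)) / 4 = -7.4/4 = -1.85
  s[X,Z] = ((-2.4)·(-1.2) + (-2.4)·(-0.2) + (0.6)·(-1.2) + (1.6)·(2.8) + (2.6)·(-0.2)) / 4 = 6.6/4 = 1.65
  s[Y,Y] = ((-2.2)·(-2.2) + (2.8)·(2.8) + (3.8)·(3.8) + (-3.2)·(-3.2) + (-1.2)·(-1.2)) / 4 = 38.8/4 = 9.7
  s[Y,Z] = ((-2.2)·(-1.2) + (2.8)·(-0.2) + (3.8)·(-1.2) + (-3.2)·(2.8) + (-1.2)·(-0.2)) / 4 = -11.2/4 = -2.8
  s[Z,Z] = ((-1.2)·(-1.2) + (-0.2)·(-0.2) + (-1.2)·(-1.2) + (2.8)·(2.8) + (-0.2)·(-0.2)) / 4 = 10.8/4 = 2.7
  Sample standard deviations s_i = √(s[i,i]):
  s(X) = √(5.3) = 2.3022
  s(Y) = √(9.7) = 3.1145
  s(Z) = √(2.7) = 1.6432

Step 3 — r_{ij} = s_{ij} / (s_i · s_j):
  r[X,X] = 1 (diagonal).
  r[X,Y] = -1.85 / (2.3022 · 3.1145) = -1.85 / 7.1701 = -0.258
  r[X,Z] = 1.65 / (2.3022 · 1.6432) = 1.65 / 3.7829 = 0.4362
  r[Y,Y] = 1 (diagonal).
  r[Y,Z] = -2.8 / (3.1145 · 1.6432) = -2.8 / 5.1176 = -0.5471
  r[Z,Z] = 1 (diagonal).

R is symmetric with unit diagonal. Assembling:

R = [[1, -0.258, 0.4362],
 [-0.258, 1, -0.5471],
 [0.4362, -0.5471, 1]]


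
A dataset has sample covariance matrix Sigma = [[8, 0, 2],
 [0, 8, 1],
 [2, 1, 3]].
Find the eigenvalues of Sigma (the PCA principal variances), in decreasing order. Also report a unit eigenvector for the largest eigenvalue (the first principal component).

Step 1 — characteristic polynomial p(λ) = det(λI - Sigma) = λ³ - tr·λ² + c_1·λ - det, where tr = trace, c_1 = sum of the principal 2×2 minors, det = det(Sigma):
  tr = 8 + 8 + 3 = 19,
  c_1 = (8·8 - (0)²) + (8·3 - (2)²) + (8·3 - (1)²) = 64 + 20 + 23 = 107,
  det = 8·(8·3 - (1)²) - (0)·((0)·3 - (1)·(2)) + (2)·((0)·(1) - 8·(2)) = 8·(23) - (0)·(-2) + (2)·(-16) = 152.
  So p(λ) = λ³ - 19λ² + 107λ - 152.
Step 2 — look for an integer root (rational root theorem: any rational root is an integer divisor of 152). Testing λ = 8:
  p(8) = 512 - 1216 + 856 - 152 = 0  ✓
  Dividing out (λ - 8): p(λ) = (λ - 8)(λ² - 11λ + 19).
Step 3 — remaining eigenvalues from the quadratic λ² - 11λ + 19 = 0:
  Δ = 11² - 4·19 = 121 - 76 = 45,  λ = (11 ± √45)/2 = (11 ± 6.7082)/2 ≈ 8.8541 or 2.1459.
  Sorted: λ_1 = 8.8541,  λ_2 = 8,  λ_3 = 2.1459  (check: sum = 19 = tr ✓).

Step 4 — unit eigenvector for λ_1 ≈ 8.8541: v spans the null space of (Sigma - λ_1 I), whose rows are
  r_1 = (-0.8541, 0, 2),  r_2 = (0, -0.8541, 1),  r_3 = (2, 1, -5.8541).
  v is orthogonal to every row, so take v ∝ r_1 × r_2 = ((0)·(1) - (2)·(-0.8541), (2)·(0) - (-0.8541)·(1), (-0.8541)·(-0.8541) - (0)·(0)) ≈ (1.7082, 0.8541, 0.7295).
  Let u = (1.7082, 0.8541, 0.7295).
  ||u|| = √((1.7082)² + (0.8541)² + (0.7295)²) = √(4.1796) ≈ 2.0444,  v_1 = u/||u|| ≈ (0.8355, 0.4178, 0.3568) (||v_1|| = 1).

λ_1 = 8.8541,  λ_2 = 8,  λ_3 = 2.1459;  v_1 ≈ (0.8355, 0.4178, 0.3568)


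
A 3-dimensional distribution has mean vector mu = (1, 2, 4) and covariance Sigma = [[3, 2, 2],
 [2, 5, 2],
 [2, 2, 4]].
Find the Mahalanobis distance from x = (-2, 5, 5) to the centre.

Step 1 — centre the observation: (x - mu) = (-3, 3, 1).

Step 2 — invert Sigma (cofactor / det for 3×3, or solve directly):
  Sigma^{-1} = [[0.5714, -0.1429, -0.2143],
 [-0.1429, 0.2857, -0.0714],
 [-0.2143, -0.0714, 0.3929]].

Step 3 — form the quadratic (x - mu)^T · Sigma^{-1} · (x - mu):
  Sigma^{-1} · (x - mu) = (-2.3571, 1.2143, 0.8214).
  (x - mu)^T · [Sigma^{-1} · (x - mu)] = (-3)·(-2.3571) + (3)·(1.2143) + (1)·(0.8214) = 11.5357.

Step 4 — take square root: d = √(11.5357) ≈ 3.3964.

d(x, mu) = √(11.5357) ≈ 3.3964


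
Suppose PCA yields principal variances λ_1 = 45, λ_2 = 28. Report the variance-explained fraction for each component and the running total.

Step 1 — total variance = trace(Sigma) = Σ λ_i = 45 + 28 = 73.

Step 2 — fraction explained by component i = λ_i / Σ λ:
  PC1: 45/73 = 0.6164
  PC2: 28/73 = 0.3836

Step 3 — cumulative fraction after k components = (λ_1 + ... + λ_k) / Σ λ:
  k = 1: 45/73 = 0.6164
  k = 2: (45 + 28)/73 = 73/73 = 1

Summary (fraction, with percent):

explained: PC1 0.6164 (61.64%), PC2 0.3836 (38.36%);  cumulative: 0.6164, 1


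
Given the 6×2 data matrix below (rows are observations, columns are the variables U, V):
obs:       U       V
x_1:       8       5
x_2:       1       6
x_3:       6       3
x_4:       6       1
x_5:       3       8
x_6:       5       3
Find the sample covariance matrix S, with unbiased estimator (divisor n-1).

Step 1 — column means:
  mean(U) = (8 + 1 + 6 + 6 + 3 + 5) / 6 = 29/6 = 4.8333
  mean(V) = (5 + 6 + 3 + 1 + 8 + 3) / 6 = 26/6 = 4.3333

Step 2 — sample covariance S[i,j] = (1/(n-1)) · Σ_k (x_{k,i} - mean_i) · (x_{k,j} - mean_j), with n-1 = 5.
  S[U,U] = ((3.1667)·(3.1667) + (-3.8333)·(-3.8333) + (1.1667)·(1.1667) + (1.1667)·(1.1667) + (-1.8333)·(-1.8333) + (0.1667)·(0.1667)) / 5 = 30.8333/5 = 6.1667
  S[U,V] = ((3.1667)·(0.6667) + (-3.8333)·(1.6667) + (1.1667)·(-1.3333) + (1.1667)·(-3.3333) + (-1.8333)·(3.6667) + (0.1667)·(-1.3333)) / 5 = -16.6667/5 = -3.3333
  S[V,V] = ((0.6667)·(0.6667) + (1.6667)·(1.6667) + (-1.3333)·(-1.3333) + (-3.3333)·(-3.3333) + (3.6667)·(3.6667) + (-1.3333)·(-1.3333)) / 5 = 31.3333/5 = 6.2667

S is symmetric (S[j,i] = S[i,j]). Assembling:

S = [[6.1667, -3.3333],
 [-3.3333, 6.2667]]


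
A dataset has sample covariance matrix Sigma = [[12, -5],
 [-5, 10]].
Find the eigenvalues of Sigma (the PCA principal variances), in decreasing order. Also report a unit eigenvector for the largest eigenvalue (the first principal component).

Step 1 — characteristic polynomial of 2×2 Sigma:
  det(Sigma - λI) = λ² - trace · λ + det = 0.
  trace = 12 + 10 = 22, det = 12·10 - (-5)² = 95.
Step 2 — discriminant:
  Δ = trace² - 4·det = 484 - 380 = 104.
Step 3 — eigenvalues:
  λ = (trace ± √Δ)/2 = (22 ± 10.198)/2,
  λ_1 = 16.099,  λ_2 = 5.901.

Step 4 — unit eigenvector for λ_1: solve (Sigma - λ_1 I)v = 0. First row:
  (12 - 16.099)·v_x + (-5)·v_y = 0, i.e. (-4.099)·v_x + (-5)·v_y = 0,
  so v ∝ (b, λ_1 - a) = (-5, 4.099); multiply by -1 so the first entry is positive: u = (5, -4.099).
  ||u|| = √((5)² + (-4.099)²) = √(41.802) ≈ 6.4654,
  v_1 = u/||u|| ≈ (0.7733, -0.634) (||v_1|| = 1).

λ_1 = 16.099,  λ_2 = 5.901;  v_1 ≈ (0.7733, -0.634)


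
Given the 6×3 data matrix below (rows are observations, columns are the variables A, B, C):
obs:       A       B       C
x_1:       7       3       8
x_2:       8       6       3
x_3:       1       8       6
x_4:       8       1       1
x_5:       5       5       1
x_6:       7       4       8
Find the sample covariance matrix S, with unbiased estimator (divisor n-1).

Step 1 — column means:
  mean(A) = (7 + 8 + 1 + 8 + 5 + 7) / 6 = 36/6 = 6
  mean(B) = (3 + 6 + 8 + 1 + 5 + 4) / 6 = 27/6 = 4.5
  mean(C) = (8 + 3 + 6 + 1 + 1 + 8) / 6 = 27/6 = 4.5

Step 2 — sample covariance S[i,j] = (1/(n-1)) · Σ_k (x_{k,i} - mean_i) · (x_{k,j} - mean_j), with n-1 = 5.
  S[A,A] = ((1)·(1) + (2)·(2) + (-5)·(-5) + (2)·(2) + (-1)·(-1) + (1)·(1)) / 5 = 36/5 = 7.2
  S[A,B] = ((1)·(-1.5) + (2)·(1.5) + (-5)·(3.5) + (2)·(-3.5) + (-1)·(0.5) + (1)·(-0.5)) / 5 = -24/5 = -4.8
  S[A,C] = ((1)·(3.5) + (2)·(-1.5) + (-5)·(1.5) + (2)·(-3.5) + (-1)·(-3.5) + (1)·(3.5)) / 5 = -7/5 = -1.4
  S[B,B] = ((-1.5)·(-1.5) + (1.5)·(1.5) + (3.5)·(3.5) + (-3.5)·(-3.5) + (0.5)·(0.5) + (-0.5)·(-0.5)) / 5 = 29.5/5 = 5.9
  S[B,C] = ((-1.5)·(3.5) + (1.5)·(-1.5) + (3.5)·(1.5) + (-3.5)·(-3.5) + (0.5)·(-3.5) + (-0.5)·(3.5)) / 5 = 6.5/5 = 1.3
  S[C,C] = ((3.5)·(3.5) + (-1.5)·(-1.5) + (1.5)·(1.5) + (-3.5)·(-3.5) + (-3.5)·(-3.5) + (3.5)·(3.5)) / 5 = 53.5/5 = 10.7

S is symmetric (S[j,i] = S[i,j]). Assembling:

S = [[7.2, -4.8, -1.4],
 [-4.8, 5.9, 1.3],
 [-1.4, 1.3, 10.7]]


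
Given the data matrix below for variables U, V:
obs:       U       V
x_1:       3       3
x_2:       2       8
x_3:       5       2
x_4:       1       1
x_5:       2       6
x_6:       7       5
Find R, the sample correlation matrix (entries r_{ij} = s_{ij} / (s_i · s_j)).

Step 1 — column means:
  mean(U) = (3 + 2 + 5 + 1 + 2 + 7) / 6 = 20/6 = 3.3333
  mean(V) = (3 + 8 + 2 + 1 + 6 + 5) / 6 = 25/6 = 4.1667

Step 2 — sample variances and covariances s[i,j] = (1/(n-1)) · Σ_k (x_{k,i} - mean_i) · (x_{k,j} - mean_j), with n-1 = 5:
  s[U,U] = ((-0.3333)·(-0.3333) + (-1.3333)·(-1.3333) + (1.6667)·(1.6667) + (-2.3333)·(-2.3333) + (-1.3333)·(-1.3333) + (3.6667)·(3.6667)) / 5 = 25.3333/5 = 5.0667
  s[U,V] = ((-0.3333)·(-1.1667) + (-1.3333)·(3.8333) + (1.6667)·(-2.1667) + (-2.3333)·(-3.1667) + (-1.3333)·(1.8333) + (3.6667)·(0.8333)) / 5 = -0.3333/5 = -0.0667
  s[V,V] = ((-1.1667)·(-1.1667) + (3.8333)·(3.8333) + (-2.1667)·(-2.1667) + (-3.1667)·(-3.1667) + (1.8333)·(1.8333) + (0.8333)·(0.8333)) / 5 = 34.8333/5 = 6.9667
  Sample standard deviations s_i = √(s[i,i]):
  s(U) = √(5.0667) = 2.2509
  s(V) = √(6.9667) = 2.6394

Step 3 — r_{ij} = s_{ij} / (s_i · s_j):
  r[U,U] = 1 (diagonal).
  r[U,V] = -0.0667 / (2.2509 · 2.6394) = -0.0667 / 5.9412 = -0.0112
  r[V,V] = 1 (diagonal).

R is symmetric with unit diagonal. Assembling:

R = [[1, -0.0112],
 [-0.0112, 1]]


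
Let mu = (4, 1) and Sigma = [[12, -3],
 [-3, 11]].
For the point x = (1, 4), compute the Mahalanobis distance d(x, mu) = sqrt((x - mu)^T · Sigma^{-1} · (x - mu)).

Step 1 — centre the observation: (x - mu) = (-3, 3).

Step 2 — invert Sigma. det(Sigma) = 12·11 - (-3)² = 123.
  Sigma^{-1} = (1/det) · [[d, -b], [-b, a]] = [[0.0894, 0.0244],
 [0.0244, 0.0976]].

Step 3 — form the quadratic (x - mu)^T · Sigma^{-1} · (x - mu):
  Sigma^{-1} · (x - mu) = (-0.1951, 0.2195).
  (x - mu)^T · [Sigma^{-1} · (x - mu)] = (-3)·(-0.1951) + (3)·(0.2195) = 1.2439.

Step 4 — take square root: d = √(1.2439) ≈ 1.1153.

d(x, mu) = √(1.2439) ≈ 1.1153


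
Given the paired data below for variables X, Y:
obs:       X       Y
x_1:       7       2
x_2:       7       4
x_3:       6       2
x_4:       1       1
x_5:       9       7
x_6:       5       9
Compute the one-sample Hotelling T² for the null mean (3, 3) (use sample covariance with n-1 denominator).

Step 1 — sample mean vector:
  mean(X) = (7 + 7 + 6 + 1 + 9 + 5) / 6 = 35/6 = 5.8333
  mean(Y) = (2 + 4 + 2 + 1 + 7 + 9) / 6 = 25/6 = 4.1667
  x̄ = (5.8333, 4.1667),  deviation x̄ - mu_0 = (5.8333, 4.1667) - (3, 3) = (2.8333, 1.1667).

Step 2 — sample covariance matrix, S[i,j] = (1/(n-1)) · Σ_k (x_{k,i} - mean_i) · (x_{k,j} - mean_j), divisor n-1 = 5:
  S[X,X] = ((1.1667)·(1.1667) + (1.1667)·(1.1667) + (0.1667)·(0.1667) + (-4.8333)·(-4.8333) + (3.1667)·(3.1667) + (-0.8333)·(-0.8333)) / 5 = 36.8333/5 = 7.3667
  S[X,Y] = ((1.1667)·(-2.1667) + (1.1667)·(-0.1667) + (0.1667)·(-2.1667) + (-4.8333)·(-3.1667) + (3.1667)·(2.8333) + (-0.8333)·(4.8333)) / 5 = 17.1667/5 = 3.4333
  S[Y,Y] = ((-2.1667)·(-2.1667) + (-0.1667)·(-0.1667) + (-2.1667)·(-2.1667) + (-3.1667)·(-3.1667) + (2.8333)·(2.8333) + (4.8333)·(4.8333)) / 5 = 50.8333/5 = 10.1667
  S = [[7.3667, 3.4333],
 [3.4333, 10.1667]].

Step 3 — invert S. det(S) = 7.3667·10.1667 - (3.4333)² = 63.1067.
  S^{-1} = (1/det) · [[d, -b], [-b, a]] = [[0.1611, -0.0544],
 [-0.0544, 0.1167]].

Step 4 — quadratic form (x̄ - mu_0)^T · S^{-1} · (x̄ - mu_0):
  S^{-1} · (x̄ - mu_0) = (0.393, -0.018),
  (x̄ - mu_0)^T · [...] = (2.8333)·(0.393) + (1.1667)·(-0.018) = 1.0925.

Step 5 — scale by n: T² = 6 · 1.0925 = 6.555.

T² ≈ 6.555


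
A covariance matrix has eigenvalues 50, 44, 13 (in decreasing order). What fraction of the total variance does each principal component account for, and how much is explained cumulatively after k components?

Step 1 — total variance = trace(Sigma) = Σ λ_i = 50 + 44 + 13 = 107.

Step 2 — fraction explained by component i = λ_i / Σ λ:
  PC1: 50/107 = 0.4673
  PC2: 44/107 = 0.4112
  PC3: 13/107 = 0.1215

Step 3 — cumulative fraction after k components = (λ_1 + ... + λ_k) / Σ λ:
  k = 1: 50/107 = 0.4673
  k = 2: (50 + 44)/107 = 94/107 = 0.8785
  k = 3: (50 + 44 + 13)/107 = 107/107 = 1

Summary (fraction, with percent):

explained: PC1 0.4673 (46.73%), PC2 0.4112 (41.12%), PC3 0.1215 (12.15%);  cumulative: 0.4673, 0.8785, 1


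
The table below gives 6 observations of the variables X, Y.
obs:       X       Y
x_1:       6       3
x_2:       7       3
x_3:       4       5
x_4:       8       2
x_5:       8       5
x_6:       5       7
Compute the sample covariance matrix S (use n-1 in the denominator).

Step 1 — column means:
  mean(X) = (6 + 7 + 4 + 8 + 8 + 5) / 6 = 38/6 = 6.3333
  mean(Y) = (3 + 3 + 5 + 2 + 5 + 7) / 6 = 25/6 = 4.1667

Step 2 — sample covariance S[i,j] = (1/(n-1)) · Σ_k (x_{k,i} - mean_i) · (x_{k,j} - mean_j), with n-1 = 5.
  S[X,X] = ((-0.3333)·(-0.3333) + (0.6667)·(0.6667) + (-2.3333)·(-2.3333) + (1.6667)·(1.6667) + (1.6667)·(1.6667) + (-1.3333)·(-1.3333)) / 5 = 13.3333/5 = 2.6667
  S[X,Y] = ((-0.3333)·(-1.1667) + (0.6667)·(-1.1667) + (-2.3333)·(0.8333) + (1.6667)·(-2.1667) + (1.6667)·(0.8333) + (-1.3333)·(2.8333)) / 5 = -8.3333/5 = -1.6667
  S[Y,Y] = ((-1.1667)·(-1.1667) + (-1.1667)·(-1.1667) + (0.8333)·(0.8333) + (-2.1667)·(-2.1667) + (0.8333)·(0.8333) + (2.8333)·(2.8333)) / 5 = 16.8333/5 = 3.3667

S is symmetric (S[j,i] = S[i,j]). Assembling:

S = [[2.6667, -1.6667],
 [-1.6667, 3.3667]]


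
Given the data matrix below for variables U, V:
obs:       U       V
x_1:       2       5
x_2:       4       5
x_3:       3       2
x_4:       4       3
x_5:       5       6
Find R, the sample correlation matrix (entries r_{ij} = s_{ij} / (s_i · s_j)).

Step 1 — column means:
  mean(U) = (2 + 4 + 3 + 4 + 5) / 5 = 18/5 = 3.6
  mean(V) = (5 + 5 + 2 + 3 + 6) / 5 = 21/5 = 4.2

Step 2 — sample variances and covariances s[i,j] = (1/(n-1)) · Σ_k (x_{k,i} - mean_i) · (x_{k,j} - mean_j), with n-1 = 4:
  s[U,U] = ((-1.6)·(-1.6) + (0.4)·(0.4) + (-0.6)·(-0.6) + (0.4)·(0.4) + (1.4)·(1.4)) / 4 = 5.2/4 = 1.3
  s[U,V] = ((-1.6)·(0.8) + (0.4)·(0.8) + (-0.6)·(-2.2) + (0.4)·(-1.2) + (1.4)·(1.8)) / 4 = 2.4/4 = 0.6
  s[V,V] = ((0.8)·(0.8) + (0.8)·(0.8) + (-2.2)·(-2.2) + (-1.2)·(-1.2) + (1.8)·(1.8)) / 4 = 10.8/4 = 2.7
  Sample standard deviations s_i = √(s[i,i]):
  s(U) = √(1.3) = 1.1402
  s(V) = √(2.7) = 1.6432

Step 3 — r_{ij} = s_{ij} / (s_i · s_j):
  r[U,U] = 1 (diagonal).
  r[U,V] = 0.6 / (1.1402 · 1.6432) = 0.6 / 1.8735 = 0.3203
  r[V,V] = 1 (diagonal).

R is symmetric with unit diagonal. Assembling:

R = [[1, 0.3203],
 [0.3203, 1]]


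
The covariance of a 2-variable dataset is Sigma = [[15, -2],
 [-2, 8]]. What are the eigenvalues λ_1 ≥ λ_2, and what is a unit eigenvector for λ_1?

Step 1 — characteristic polynomial of 2×2 Sigma:
  det(Sigma - λI) = λ² - trace · λ + det = 0.
  trace = 15 + 8 = 23, det = 15·8 - (-2)² = 116.
Step 2 — discriminant:
  Δ = trace² - 4·det = 529 - 464 = 65.
Step 3 — eigenvalues:
  λ = (trace ± √Δ)/2 = (23 ± 8.0623)/2,
  λ_1 = 15.5311,  λ_2 = 7.4689.

Step 4 — unit eigenvector for λ_1: solve (Sigma - λ_1 I)v = 0. First row:
  (15 - 15.5311)·v_x + (-2)·v_y = 0, i.e. (-0.5311)·v_x + (-2)·v_y = 0,
  so v ∝ (b, λ_1 - a) = (-2, 0.5311); multiply by -1 so the first entry is positive: u = (2, -0.5311).
  ||u|| = √((2)² + (-0.5311)²) = √(4.2821) ≈ 2.0693,
  v_1 = u/||u|| ≈ (0.9665, -0.2567) (||v_1|| = 1).

λ_1 = 15.5311,  λ_2 = 7.4689;  v_1 ≈ (0.9665, -0.2567)


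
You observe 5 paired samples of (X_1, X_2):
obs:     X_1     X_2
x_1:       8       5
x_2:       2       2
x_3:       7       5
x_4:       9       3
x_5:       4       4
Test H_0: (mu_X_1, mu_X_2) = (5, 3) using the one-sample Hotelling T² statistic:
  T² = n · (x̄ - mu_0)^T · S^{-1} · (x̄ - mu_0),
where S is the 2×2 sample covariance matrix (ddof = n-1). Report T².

Step 1 — sample mean vector:
  mean(X_1) = (8 + 2 + 7 + 9 + 4) / 5 = 30/5 = 6
  mean(X_2) = (5 + 2 + 5 + 3 + 4) / 5 = 19/5 = 3.8
  x̄ = (6, 3.8),  deviation x̄ - mu_0 = (6, 3.8) - (5, 3) = (1, 0.8).

Step 2 — sample covariance matrix, S[i,j] = (1/(n-1)) · Σ_k (x_{k,i} - mean_i) · (x_{k,j} - mean_j), divisor n-1 = 4:
  S[X_1,X_1] = ((2)·(2) + (-4)·(-4) + (1)·(1) + (3)·(3) + (-2)·(-2)) / 4 = 34/4 = 8.5
  S[X_1,X_2] = ((2)·(1.2) + (-4)·(-1.8) + (1)·(1.2) + (3)·(-0.8) + (-2)·(0.2)) / 4 = 8/4 = 2
  S[X_2,X_2] = ((1.2)·(1.2) + (-1.8)·(-1.8) + (1.2)·(1.2) + (-0.8)·(-0.8) + (0.2)·(0.2)) / 4 = 6.8/4 = 1.7
  S = [[8.5, 2],
 [2, 1.7]].

Step 3 — invert S. det(S) = 8.5·1.7 - (2)² = 10.45.
  S^{-1} = (1/det) · [[d, -b], [-b, a]] = [[0.1627, -0.1914],
 [-0.1914, 0.8134]].

Step 4 — quadratic form (x̄ - mu_0)^T · S^{-1} · (x̄ - mu_0):
  S^{-1} · (x̄ - mu_0) = (0.0096, 0.4593),
  (x̄ - mu_0)^T · [...] = (1)·(0.0096) + (0.8)·(0.4593) = 0.377.

Step 5 — scale by n: T² = 5 · 0.377 = 1.8852.

T² ≈ 1.8852


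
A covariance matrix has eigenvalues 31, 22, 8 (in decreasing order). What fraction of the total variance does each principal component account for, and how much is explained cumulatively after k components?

Step 1 — total variance = trace(Sigma) = Σ λ_i = 31 + 22 + 8 = 61.

Step 2 — fraction explained by component i = λ_i / Σ λ:
  PC1: 31/61 = 0.5082
  PC2: 22/61 = 0.3607
  PC3: 8/61 = 0.1311

Step 3 — cumulative fraction after k components = (λ_1 + ... + λ_k) / Σ λ:
  k = 1: 31/61 = 0.5082
  k = 2: (31 + 22)/61 = 53/61 = 0.8689
  k = 3: (31 + 22 + 8)/61 = 61/61 = 1

Summary (fraction, with percent):

explained: PC1 0.5082 (50.82%), PC2 0.3607 (36.07%), PC3 0.1311 (13.11%);  cumulative: 0.5082, 0.8689, 1


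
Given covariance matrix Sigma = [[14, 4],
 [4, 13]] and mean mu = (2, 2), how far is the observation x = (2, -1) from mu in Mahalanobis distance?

Step 1 — centre the observation: (x - mu) = (0, -3).

Step 2 — invert Sigma. det(Sigma) = 14·13 - (4)² = 166.
  Sigma^{-1} = (1/det) · [[d, -b], [-b, a]] = [[0.0783, -0.0241],
 [-0.0241, 0.0843]].

Step 3 — form the quadratic (x - mu)^T · Sigma^{-1} · (x - mu):
  Sigma^{-1} · (x - mu) = (0.0723, -0.253).
  (x - mu)^T · [Sigma^{-1} · (x - mu)] = (0)·(0.0723) + (-3)·(-0.253) = 0.759.

Step 4 — take square root: d = √(0.759) ≈ 0.8712.

d(x, mu) = √(0.759) ≈ 0.8712


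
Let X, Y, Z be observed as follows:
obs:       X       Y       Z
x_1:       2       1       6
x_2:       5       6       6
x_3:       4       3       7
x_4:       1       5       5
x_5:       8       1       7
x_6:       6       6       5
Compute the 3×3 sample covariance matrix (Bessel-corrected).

Step 1 — column means:
  mean(X) = (2 + 5 + 4 + 1 + 8 + 6) / 6 = 26/6 = 4.3333
  mean(Y) = (1 + 6 + 3 + 5 + 1 + 6) / 6 = 22/6 = 3.6667
  mean(Z) = (6 + 6 + 7 + 5 + 7 + 5) / 6 = 36/6 = 6

Step 2 — sample covariance S[i,j] = (1/(n-1)) · Σ_k (x_{k,i} - mean_i) · (x_{k,j} - mean_j), with n-1 = 5.
  S[X,X] = ((-2.3333)·(-2.3333) + (0.6667)·(0.6667) + (-0.3333)·(-0.3333) + (-3.3333)·(-3.3333) + (3.6667)·(3.6667) + (1.6667)·(1.6667)) / 5 = 33.3333/5 = 6.6667
  S[X,Y] = ((-2.3333)·(-2.6667) + (0.6667)·(2.3333) + (-0.3333)·(-0.6667) + (-3.3333)·(1.3333) + (3.6667)·(-2.6667) + (1.6667)·(2.3333)) / 5 = -2.3333/5 = -0.4667
  S[X,Z] = ((-2.3333)·(0) + (0.6667)·(0) + (-0.3333)·(1) + (-3.3333)·(-1) + (3.6667)·(1) + (1.6667)·(-1)) / 5 = 5/5 = 1
  S[Y,Y] = ((-2.6667)·(-2.6667) + (2.3333)·(2.3333) + (-0.6667)·(-0.6667) + (1.3333)·(1.3333) + (-2.6667)·(-2.6667) + (2.3333)·(2.3333)) / 5 = 27.3333/5 = 5.4667
  S[Y,Z] = ((-2.6667)·(0) + (2.3333)·(0) + (-0.6667)·(1) + (1.3333)·(-1) + (-2.6667)·(1) + (2.3333)·(-1)) / 5 = -7/5 = -1.4
  S[Z,Z] = ((0)·(0) + (0)·(0) + (1)·(1) + (-1)·(-1) + (1)·(1) + (-1)·(-1)) / 5 = 4/5 = 0.8

S is symmetric (S[j,i] = S[i,j]). Assembling:

S = [[6.6667, -0.4667, 1],
 [-0.4667, 5.4667, -1.4],
 [1, -1.4, 0.8]]


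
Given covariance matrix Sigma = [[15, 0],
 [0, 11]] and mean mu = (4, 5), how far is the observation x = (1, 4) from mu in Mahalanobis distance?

Step 1 — centre the observation: (x - mu) = (-3, -1).

Step 2 — invert Sigma. det(Sigma) = 15·11 - (0)² = 165.
  Sigma^{-1} = (1/det) · [[d, -b], [-b, a]] = [[0.0667, 0],
 [0, 0.0909]].

Step 3 — form the quadratic (x - mu)^T · Sigma^{-1} · (x - mu):
  Sigma^{-1} · (x - mu) = (-0.2, -0.0909).
  (x - mu)^T · [Sigma^{-1} · (x - mu)] = (-3)·(-0.2) + (-1)·(-0.0909) = 0.6909.

Step 4 — take square root: d = √(0.6909) ≈ 0.8312.

d(x, mu) = √(0.6909) ≈ 0.8312


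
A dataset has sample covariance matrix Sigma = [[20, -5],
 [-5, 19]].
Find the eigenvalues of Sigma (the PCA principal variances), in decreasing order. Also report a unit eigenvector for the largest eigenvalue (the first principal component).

Step 1 — characteristic polynomial of 2×2 Sigma:
  det(Sigma - λI) = λ² - trace · λ + det = 0.
  trace = 20 + 19 = 39, det = 20·19 - (-5)² = 355.
Step 2 — discriminant:
  Δ = trace² - 4·det = 1521 - 1420 = 101.
Step 3 — eigenvalues:
  λ = (trace ± √Δ)/2 = (39 ± 10.0499)/2,
  λ_1 = 24.5249,  λ_2 = 14.4751.

Step 4 — unit eigenvector for λ_1: solve (Sigma - λ_1 I)v = 0. First row:
  (20 - 24.5249)·v_x + (-5)·v_y = 0, i.e. (-4.5249)·v_x + (-5)·v_y = 0,
  so v ∝ (b, λ_1 - a) = (-5, 4.5249); multiply by -1 so the first entry is positive: u = (5, -4.5249).
  ||u|| = √((5)² + (-4.5249)²) = √(45.4751) ≈ 6.7435,
  v_1 = u/||u|| ≈ (0.7415, -0.671) (||v_1|| = 1).

λ_1 = 24.5249,  λ_2 = 14.4751;  v_1 ≈ (0.7415, -0.671)


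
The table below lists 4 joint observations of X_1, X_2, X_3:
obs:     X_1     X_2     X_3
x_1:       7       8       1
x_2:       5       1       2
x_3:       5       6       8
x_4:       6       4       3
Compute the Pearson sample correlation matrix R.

Step 1 — column means:
  mean(X_1) = (7 + 5 + 5 + 6) / 4 = 23/4 = 5.75
  mean(X_2) = (8 + 1 + 6 + 4) / 4 = 19/4 = 4.75
  mean(X_3) = (1 + 2 + 8 + 3) / 4 = 14/4 = 3.5

Step 2 — sample variances and covariances s[i,j] = (1/(n-1)) · Σ_k (x_{k,i} - mean_i) · (x_{k,j} - mean_j), with n-1 = 3:
  s[X_1,X_1] = ((1.25)·(1.25) + (-0.75)·(-0.75) + (-0.75)·(-0.75) + (0.25)·(0.25)) / 3 = 2.75/3 = 0.9167
  s[X_1,X_2] = ((1.25)·(3.25) + (-0.75)·(-3.75) + (-0.75)·(1.25) + (0.25)·(-0.75)) / 3 = 5.75/3 = 1.9167
  s[X_1,X_3] = ((1.25)·(-2.5) + (-0.75)·(-1.5) + (-0.75)·(4.5) + (0.25)·(-0.5)) / 3 = -5.5/3 = -1.8333
  s[X_2,X_2] = ((3.25)·(3.25) + (-3.75)·(-3.75) + (1.25)·(1.25) + (-0.75)·(-0.75)) / 3 = 26.75/3 = 8.9167
  s[X_2,X_3] = ((3.25)·(-2.5) + (-3.75)·(-1.5) + (1.25)·(4.5) + (-0.75)·(-0.5)) / 3 = 3.5/3 = 1.1667
  s[X_3,X_3] = ((-2.5)·(-2.5) + (-1.5)·(-1.5) + (4.5)·(4.5) + (-0.5)·(-0.5)) / 3 = 29/3 = 9.6667
  Sample standard deviations s_i = √(s[i,i]):
  s(X_1) = √(0.9167) = 0.9574
  s(X_2) = √(8.9167) = 2.9861
  s(X_3) = √(9.6667) = 3.1091

Step 3 — r_{ij} = s_{ij} / (s_i · s_j):
  r[X_1,X_1] = 1 (diagonal).
  r[X_1,X_2] = 1.9167 / (0.9574 · 2.9861) = 1.9167 / 2.859 = 0.6704
  r[X_1,X_3] = -1.8333 / (0.9574 · 3.1091) = -1.8333 / 2.9768 = -0.6159
  r[X_2,X_2] = 1 (diagonal).
  r[X_2,X_3] = 1.1667 / (2.9861 · 3.1091) = 1.1667 / 9.2841 = 0.1257
  r[X_3,X_3] = 1 (diagonal).

R is symmetric with unit diagonal. Assembling:

R = [[1, 0.6704, -0.6159],
 [0.6704, 1, 0.1257],
 [-0.6159, 0.1257, 1]]


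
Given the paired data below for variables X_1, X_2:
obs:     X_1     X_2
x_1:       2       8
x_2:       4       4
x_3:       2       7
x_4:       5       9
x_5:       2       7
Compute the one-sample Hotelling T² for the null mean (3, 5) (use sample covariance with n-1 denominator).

Step 1 — sample mean vector:
  mean(X_1) = (2 + 4 + 2 + 5 + 2) / 5 = 15/5 = 3
  mean(X_2) = (8 + 4 + 7 + 9 + 7) / 5 = 35/5 = 7
  x̄ = (3, 7),  deviation x̄ - mu_0 = (3, 7) - (3, 5) = (0, 2).

Step 2 — sample covariance matrix, S[i,j] = (1/(n-1)) · Σ_k (x_{k,i} - mean_i) · (x_{k,j} - mean_j), divisor n-1 = 4:
  S[X_1,X_1] = ((-1)·(-1) + (1)·(1) + (-1)·(-1) + (2)·(2) + (-1)·(-1)) / 4 = 8/4 = 2
  S[X_1,X_2] = ((-1)·(1) + (1)·(-3) + (-1)·(0) + (2)·(2) + (-1)·(0)) / 4 = 0/4 = 0
  S[X_2,X_2] = ((1)·(1) + (-3)·(-3) + (0)·(0) + (2)·(2) + (0)·(0)) / 4 = 14/4 = 3.5
  S = [[2, 0],
 [0, 3.5]].

Step 3 — invert S. det(S) = 2·3.5 - (0)² = 7.
  S^{-1} = (1/det) · [[d, -b], [-b, a]] = [[0.5, 0],
 [0, 0.2857]].

Step 4 — quadratic form (x̄ - mu_0)^T · S^{-1} · (x̄ - mu_0):
  S^{-1} · (x̄ - mu_0) = (0, 0.5714),
  (x̄ - mu_0)^T · [...] = (0)·(0) + (2)·(0.5714) = 1.1429.

Step 5 — scale by n: T² = 5 · 1.1429 = 5.7143.

T² ≈ 5.7143


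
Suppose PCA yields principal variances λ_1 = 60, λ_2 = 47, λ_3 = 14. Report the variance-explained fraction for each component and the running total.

Step 1 — total variance = trace(Sigma) = Σ λ_i = 60 + 47 + 14 = 121.

Step 2 — fraction explained by component i = λ_i / Σ λ:
  PC1: 60/121 = 0.4959
  PC2: 47/121 = 0.3884
  PC3: 14/121 = 0.1157

Step 3 — cumulative fraction after k components = (λ_1 + ... + λ_k) / Σ λ:
  k = 1: 60/121 = 0.4959
  k = 2: (60 + 47)/121 = 107/121 = 0.8843
  k = 3: (60 + 47 + 14)/121 = 121/121 = 1

Summary (fraction, with percent):

explained: PC1 0.4959 (49.59%), PC2 0.3884 (38.84%), PC3 0.1157 (11.57%);  cumulative: 0.4959, 0.8843, 1


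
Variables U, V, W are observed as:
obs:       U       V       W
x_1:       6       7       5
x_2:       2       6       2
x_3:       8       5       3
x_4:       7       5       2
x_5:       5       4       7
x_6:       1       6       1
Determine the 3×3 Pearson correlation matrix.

Step 1 — column means:
  mean(U) = (6 + 2 + 8 + 7 + 5 + 1) / 6 = 29/6 = 4.8333
  mean(V) = (7 + 6 + 5 + 5 + 4 + 6) / 6 = 33/6 = 5.5
  mean(W) = (5 + 2 + 3 + 2 + 7 + 1) / 6 = 20/6 = 3.3333

Step 2 — sample variances and covariances s[i,j] = (1/(n-1)) · Σ_k (x_{k,i} - mean_i) · (x_{k,j} - mean_j), with n-1 = 5:
  s[U,U] = ((1.1667)·(1.1667) + (-2.8333)·(-2.8333) + (3.1667)·(3.1667) + (2.1667)·(2.1667) + (0.1667)·(0.1667) + (-3.8333)·(-3.8333)) / 5 = 38.8333/5 = 7.7667
  s[U,V] = ((1.1667)·(1.5) + (-2.8333)·(0.5) + (3.1667)·(-0.5) + (2.1667)·(-0.5) + (0.1667)·(-1.5) + (-3.8333)·(0.5)) / 5 = -4.5/5 = -0.9
  s[U,W] = ((1.1667)·(1.6667) + (-2.8333)·(-1.3333) + (3.1667)·(-0.3333) + (2.1667)·(-1.3333) + (0.1667)·(3.6667) + (-3.8333)·(-2.3333)) / 5 = 11.3333/5 = 2.2667
  s[V,V] = ((1.5)·(1.5) + (0.5)·(0.5) + (-0.5)·(-0.5) + (-0.5)·(-0.5) + (-1.5)·(-1.5) + (0.5)·(0.5)) / 5 = 5.5/5 = 1.1
  s[V,W] = ((1.5)·(1.6667) + (0.5)·(-1.3333) + (-0.5)·(-0.3333) + (-0.5)·(-1.3333) + (-1.5)·(3.6667) + (0.5)·(-2.3333)) / 5 = -4/5 = -0.8
  s[W,W] = ((1.6667)·(1.6667) + (-1.3333)·(-1.3333) + (-0.3333)·(-0.3333) + (-1.3333)·(-1.3333) + (3.6667)·(3.6667) + (-2.3333)·(-2.3333)) / 5 = 25.3333/5 = 5.0667
  Sample standard deviations s_i = √(s[i,i]):
  s(U) = √(7.7667) = 2.7869
  s(V) = √(1.1) = 1.0488
  s(W) = √(5.0667) = 2.2509

Step 3 — r_{ij} = s_{ij} / (s_i · s_j):
  r[U,U] = 1 (diagonal).
  r[U,V] = -0.9 / (2.7869 · 1.0488) = -0.9 / 2.9229 = -0.3079
  r[U,W] = 2.2667 / (2.7869 · 2.2509) = 2.2667 / 6.273 = 0.3613
  r[V,V] = 1 (diagonal).
  r[V,W] = -0.8 / (1.0488 · 2.2509) = -0.8 / 2.3608 = -0.3389
  r[W,W] = 1 (diagonal).

R is symmetric with unit diagonal. Assembling:

R = [[1, -0.3079, 0.3613],
 [-0.3079, 1, -0.3389],
 [0.3613, -0.3389, 1]]
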